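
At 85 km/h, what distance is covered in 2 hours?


Using distance = speed * time
Speed = 85 km/h
Time = 2 hours
Distance = 85 * 2
= 170 km

170


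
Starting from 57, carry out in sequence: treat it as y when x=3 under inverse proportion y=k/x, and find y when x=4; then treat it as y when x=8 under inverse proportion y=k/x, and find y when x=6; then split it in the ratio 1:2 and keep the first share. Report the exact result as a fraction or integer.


Start with 57.
Step 1: Inverse prop: k = (57)*3; new y = k/4 = 57*3/4 = 171/4
Step 2: Inverse prop: k = (171/4)*8; new y = k/6 = 171/4*8/6 = 57
Step 3: Split 1:2, first share = 57 * 1/3 = 19
Final result = 19

19


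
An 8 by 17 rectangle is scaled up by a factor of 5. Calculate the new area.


Original dimensions: 8 x 17
Enlargement factor = 5
New width = 8 * 5 = 40
New height = 17 * 5 = 85
New area = 40 * 85 = 3400

3400


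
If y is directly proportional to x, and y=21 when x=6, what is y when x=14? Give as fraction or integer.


Direct proportion: y = kx
Find k: k = 21/6 = 7/2
Compute y at x=14: y = 7/2 * 14
y = 49

49


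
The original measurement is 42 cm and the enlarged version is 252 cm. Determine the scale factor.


Original length = 42 cm
Scaled length = 252 cm
Scale factor = 252 / 42
= 6

6


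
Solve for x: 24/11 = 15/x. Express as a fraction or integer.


Setting up: 24/11 = 15/x
Cross multiply: 24 * x = 11 * 15
24x = 165
x = 165/24
x = 55/8

55/8


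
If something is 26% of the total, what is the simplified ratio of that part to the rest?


Part = 26%, Remainder = 74%
Ratio = 26:74
GCD(26, 74) = 2
Simplify: 13:37 = 13:37

13:37


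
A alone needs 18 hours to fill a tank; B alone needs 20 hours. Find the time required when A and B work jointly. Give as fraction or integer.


Rate of A = 1/18 job per hour
Rate of B = 1/20 job per hour
Combined rate = 1/18 + 1/20
Find common denominator: (20 + 18)/(18*20) = 38/360
Combined rate = 19/180 job per hour
Time together = 1 / (19/180) = 180/19 hours

180/19


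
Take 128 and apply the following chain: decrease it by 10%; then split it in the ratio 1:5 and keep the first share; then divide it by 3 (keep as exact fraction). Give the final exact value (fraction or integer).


Start with 128.
Step 1: Decrease by 10%: 128 * 90/100 = 576/5
Step 2: Split 1:5, first share = 576/5 * 1/6 = 96/5
Step 3: Divide by 3: 96/5 / 3 = 32/5
Final result = 32/5

32/5


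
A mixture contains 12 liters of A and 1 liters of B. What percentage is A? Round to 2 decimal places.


Volume of A = 12 L
Volume of B = 1 L
Total volume = 12 + 1 = 13 L
Percentage of A = (12/13) * 100
= 92.31%

92.31


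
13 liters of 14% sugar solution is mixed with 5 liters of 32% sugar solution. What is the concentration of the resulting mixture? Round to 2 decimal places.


Solute in mixture 1 = 14% of 13 L = 13*14/100 = 91/50 L
Solute in mixture 2 = 32% of 5 L = 5*32/100 = 8/5 L
Total solute = 91/50 + 8/5 = 171/50 L
Total volume = 13 + 5 = 18 L
Final concentration = 171/50/18 * 100 = 19.00%

19.00


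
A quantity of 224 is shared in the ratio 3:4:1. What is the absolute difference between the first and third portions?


Total parts = 3 + 4 + 1 = 8
Value per part = 224 / 8 = 28
Shares: 3*28=84, 4*28=112, 1*28=28
First share = 84, third share = 28
Difference = |84 - 28| = 56

56


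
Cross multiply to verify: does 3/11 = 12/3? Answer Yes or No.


Cross multiply to check 3/11 = 12/3
Left cross product: 3 * 3 = 9
Right cross product: 11 * 12 = 132
9 != 132
Not equal, so proportions differ => No

No


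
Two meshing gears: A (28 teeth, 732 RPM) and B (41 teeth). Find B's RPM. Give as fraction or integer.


Gear ratio: teeth_A * RPM_A = teeth_B * RPM_B
28 * 732 = 41 * RPM_B
20496 = 41 * RPM_B
RPM_B = 20496 / 41
RPM_B = 20496/41

20496/41


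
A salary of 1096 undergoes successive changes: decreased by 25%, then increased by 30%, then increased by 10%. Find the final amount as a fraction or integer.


Start: 1096
Step 1: decrease by 25% => multiply by 75/100
  1096 * 75/100 = 822
Step 2: increase by 30% => multiply by 130/100
  822 * 130/100 = 5343/5
Step 3: increase by 10% => multiply by 110/100
  5343/5 * 110/100 = 58773/50
Final value = 58773/50

58773/50


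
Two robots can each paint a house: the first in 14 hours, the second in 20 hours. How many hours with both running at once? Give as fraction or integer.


Rate of A = 1/14 job per hour
Rate of B = 1/20 job per hour
Combined rate = 1/14 + 1/20
Find common denominator: (20 + 14)/(14*20) = 34/280
Combined rate = 17/140 job per hour
Time together = 1 / (17/140) = 140/17 hours

140/17


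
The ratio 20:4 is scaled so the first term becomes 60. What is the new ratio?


Original ratio: 20:4
First term target: 60
Scale factor = 60 / 20 = 3
Multiply second term: 4 * 3 = 12
Equivalent ratio = 60:12

60:12


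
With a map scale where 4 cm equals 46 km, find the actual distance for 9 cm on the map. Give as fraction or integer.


Map scale: 4 cm = 46 km
Measured distance on map = 9 cm
Set up proportion: 9 * 46 / 4
= 414 / 4
= 207/2 km

207/2


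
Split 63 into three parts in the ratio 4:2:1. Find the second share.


Ratio = 4:2:1
Total parts = 4 + 2 + 1 = 7
Value per part = 63 / 7 = 9
First share = 4 * 9 = 36
Middle share = 2 * 9 = 18
Third share = 1 * 9 = 9

18


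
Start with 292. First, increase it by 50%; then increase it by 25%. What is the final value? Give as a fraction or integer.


Start with 292.
Step 1: Increase by 50%: 292 * 150/100 = 438
Step 2: Increase by 25%: 438 * 125/100 = 1095/2
Final result = 1095/2

1095/2


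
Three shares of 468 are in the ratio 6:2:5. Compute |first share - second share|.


Total parts = 6 + 2 + 5 = 13
Value per part = 468 / 13 = 36
Shares: 6*36=216, 2*36=72, 5*36=180
First share = 216, second share = 72
Difference = |216 - 72| = 144

144


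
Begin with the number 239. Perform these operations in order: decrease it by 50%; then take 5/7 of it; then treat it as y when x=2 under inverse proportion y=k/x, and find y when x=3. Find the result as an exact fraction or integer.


Start with 239.
Step 1: Decrease by 50%: 239 * 50/100 = 239/2
Step 2: Take 5/7: 239/2 * 5/7 = 1195/14
Step 3: Inverse prop: k = (1195/14)*2; new y = k/3 = 1195/14*2/3 = 1195/21
Final result = 1195/21

1195/21


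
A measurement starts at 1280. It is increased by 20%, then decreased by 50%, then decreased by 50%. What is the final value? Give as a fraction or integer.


Start: 1280
Step 1: increase by 20% => multiply by 120/100
  1280 * 120/100 = 1536
Step 2: decrease by 50% => multiply by 50/100
  1536 * 50/100 = 768
Step 3: decrease by 50% => multiply by 50/100
  768 * 50/100 = 384
Final value = 384

384


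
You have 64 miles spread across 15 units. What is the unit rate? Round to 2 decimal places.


Total miles = 64
Number of units = 15
Unit rate = 64 / 15
= 4.27 miles per unit

4.27


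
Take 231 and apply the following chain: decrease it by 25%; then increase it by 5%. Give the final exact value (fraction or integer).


Start with 231.
Step 1: Decrease by 25%: 231 * 75/100 = 693/4
Step 2: Increase by 5%: 693/4 * 105/100 = 14553/80
Final result = 14553/80

14553/80


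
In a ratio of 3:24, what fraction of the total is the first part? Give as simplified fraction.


Total parts = 3 + 24 = 27
First part fraction = 3/27
Simplify: 3/27 = 1/9

1/9


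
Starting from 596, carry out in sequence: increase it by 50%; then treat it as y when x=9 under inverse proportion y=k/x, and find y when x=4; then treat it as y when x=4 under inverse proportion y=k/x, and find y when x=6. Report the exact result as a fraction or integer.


Start with 596.
Step 1: Increase by 50%: 596 * 150/100 = 894
Step 2: Inverse prop: k = (894)*9; new y = k/4 = 894*9/4 = 4023/2
Step 3: Inverse prop: k = (4023/2)*4; new y = k/6 = 4023/2*4/6 = 1341
Final result = 1341

1341


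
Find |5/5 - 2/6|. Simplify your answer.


Simplify: 5/5 = 1 and 2/6 = 1/3
Find common denominator: LCD = 3
Convert: 3/3 and 1/3
Difference = |3 - 1|/3 = 2/3
Simplified = 2/3

2/3


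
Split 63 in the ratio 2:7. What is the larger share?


Total parts = 2 + 7 = 9
Value per part = 63 / 9 = 7
First share = 2 * 7 = 14
Second share = 7 * 7 = 49
Larger share = 49

49


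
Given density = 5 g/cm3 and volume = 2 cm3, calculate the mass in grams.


Using mass = density * volume
Density = 5 g/cm3
Volume = 2 cm3
Mass = 5 * 2
= 10 g

10


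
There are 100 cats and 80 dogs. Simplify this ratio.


Find GCD(100, 80)
GCD = 20
Divide both by 20: 100/20 = 5, 80/20 = 4
Simplified ratio = 5:4

5:4


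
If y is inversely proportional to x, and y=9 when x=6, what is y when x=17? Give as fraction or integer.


Inverse proportion: y = k/x
Find k: k = 6 * 9 = 54
Compute y at x=17: y = 54/17
y = 54/17

54/17


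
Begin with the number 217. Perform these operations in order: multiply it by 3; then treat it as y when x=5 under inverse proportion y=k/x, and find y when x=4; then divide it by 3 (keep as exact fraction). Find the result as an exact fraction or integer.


Start with 217.
Step 1: Multiply by 3: 217 * 3 = 651
Step 2: Inverse prop: k = (651)*5; new y = k/4 = 651*5/4 = 3255/4
Step 3: Divide by 3: 3255/4 / 3 = 1085/4
Final result = 1085/4

1085/4


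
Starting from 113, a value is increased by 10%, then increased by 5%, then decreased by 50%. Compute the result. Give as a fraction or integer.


Start: 113
Step 1: increase by 10% => multiply by 110/100
  113 * 110/100 = 1243/10
Step 2: increase by 5% => multiply by 105/100
  1243/10 * 105/100 = 26103/200
Step 3: decrease by 50% => multiply by 50/100
  26103/200 * 50/100 = 26103/400
Final value = 26103/400

26103/400


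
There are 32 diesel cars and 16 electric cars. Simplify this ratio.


Find GCD(32, 16)
GCD = 16
Divide both by 16: 32/16 = 2, 16/16 = 1
Simplified ratio = 2:1

2:1


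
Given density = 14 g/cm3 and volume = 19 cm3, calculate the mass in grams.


Using mass = density * volume
Density = 14 g/cm3
Volume = 19 cm3
Mass = 14 * 19
= 266 g

266


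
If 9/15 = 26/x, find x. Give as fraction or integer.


Setting up: 9/15 = 26/x
Cross multiply: 9 * x = 15 * 26
9x = 390
x = 390/9
x = 130/3

130/3


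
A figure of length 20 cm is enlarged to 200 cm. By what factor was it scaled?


Original length = 20 cm
Scaled length = 200 cm
Scale factor = 200 / 20
= 10

10


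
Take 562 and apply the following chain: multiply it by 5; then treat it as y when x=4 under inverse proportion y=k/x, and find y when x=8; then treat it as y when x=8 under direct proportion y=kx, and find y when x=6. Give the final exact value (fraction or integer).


Start with 562.
Step 1: Multiply by 5: 562 * 5 = 2810
Step 2: Inverse prop: k = (2810)*4; new y = k/8 = 2810*4/8 = 1405
Step 3: Direct prop: k = (1405)/8; new y = k*6 = 1405*6/8 = 4215/4
Final result = 4215/4

4215/4


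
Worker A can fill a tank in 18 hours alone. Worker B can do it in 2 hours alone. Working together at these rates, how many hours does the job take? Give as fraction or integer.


Rate of A = 1/18 job per hour
Rate of B = 1/2 job per hour
Combined rate = 1/18 + 1/2
Find common denominator: (2 + 18)/(18*2) = 20/36
Combined rate = 5/9 job per hour
Time together = 1 / (5/9) = 9/5 hours

9/5


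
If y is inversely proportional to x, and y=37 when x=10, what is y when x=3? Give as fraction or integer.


Inverse proportion: y = k/x
Find k: k = 10 * 37 = 370
Compute y at x=3: y = 370/3
y = 370/3

370/3


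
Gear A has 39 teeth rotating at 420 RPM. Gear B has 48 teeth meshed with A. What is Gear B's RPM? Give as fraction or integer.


Gear ratio: teeth_A * RPM_A = teeth_B * RPM_B
39 * 420 = 48 * RPM_B
16380 = 48 * RPM_B
RPM_B = 16380 / 48
RPM_B = 1365/4

1365/4


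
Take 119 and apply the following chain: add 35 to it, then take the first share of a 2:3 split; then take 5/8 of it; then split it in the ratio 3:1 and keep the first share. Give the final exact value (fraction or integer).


Start with 119.
Step 1: Add 35: 119+35=154; split 2:3 first = 154*2/5 = 308/5
Step 2: Take 5/8: 308/5 * 5/8 = 77/2
Step 3: Split 3:1, first share = 77/2 * 3/4 = 231/8
Final result = 231/8

231/8


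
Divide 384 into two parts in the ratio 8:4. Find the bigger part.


Total parts = 8 + 4 = 12
Value per part = 384 / 12 = 32
First share = 8 * 32 = 256
Second share = 4 * 32 = 128
Larger share = 256

256


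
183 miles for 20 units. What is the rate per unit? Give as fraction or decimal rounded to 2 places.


Total miles = 183
Number of units = 20
Unit rate = 183 / 20
= 9.15 miles per unit

9.15


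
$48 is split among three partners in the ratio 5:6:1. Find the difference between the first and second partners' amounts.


Total parts = 5 + 6 + 1 = 12
Value per part = 48 / 12 = 4
Shares: 5*4=20, 6*4=24, 1*4=4
First share = 20, second share = 24
Difference = |20 - 24| = 4

4


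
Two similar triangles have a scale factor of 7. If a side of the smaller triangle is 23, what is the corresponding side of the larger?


Similar triangles have proportional sides
Scale factor = 7
Smaller side = 23
Corresponding larger side = 23 * 7
= 161

161


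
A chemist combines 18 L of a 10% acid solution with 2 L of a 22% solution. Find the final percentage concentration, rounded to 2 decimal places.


Solute in mixture 1 = 10% of 18 L = 18*10/100 = 9/5 L
Solute in mixture 2 = 22% of 2 L = 2*22/100 = 11/25 L
Total solute = 9/5 + 11/25 = 56/25 L
Total volume = 18 + 2 = 20 L
Final concentration = 56/25/20 * 100 = 11.20%

11.20


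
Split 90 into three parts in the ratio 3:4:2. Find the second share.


Ratio = 3:4:2
Total parts = 3 + 4 + 2 = 9
Value per part = 90 / 9 = 10
First share = 3 * 10 = 30
Middle share = 4 * 10 = 40
Third share = 2 * 10 = 20

40


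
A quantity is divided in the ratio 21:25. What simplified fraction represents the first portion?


Total parts = 21 + 25 = 46
First part fraction = 21/46
Simplify: 21/46 = 21/46

21/46


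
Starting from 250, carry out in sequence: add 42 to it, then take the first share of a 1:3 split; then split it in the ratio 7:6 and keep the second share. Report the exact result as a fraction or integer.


Start with 250.
Step 1: Add 42: 250+42=292; split 1:3 first = 292*1/4 = 73
Step 2: Split 7:6, second share = 73 * 6/13 = 438/13
Final result = 438/13

438/13


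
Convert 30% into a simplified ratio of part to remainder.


Part = 30%, Remainder = 70%
Ratio = 30:70
GCD(30, 70) = 10
Simplify: 3:7 = 3:7

3:7


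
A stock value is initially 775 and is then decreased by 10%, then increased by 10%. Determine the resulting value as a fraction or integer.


Start: 775
Step 1: decrease by 10% => multiply by 90/100
  775 * 90/100 = 1395/2
Step 2: increase by 10% => multiply by 110/100
  1395/2 * 110/100 = 3069/4
Final value = 3069/4

3069/4


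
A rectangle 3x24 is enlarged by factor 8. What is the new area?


Original dimensions: 3 x 24
Enlargement factor = 8
New width = 3 * 8 = 24
New height = 24 * 8 = 192
New area = 24 * 192 = 4608

4608


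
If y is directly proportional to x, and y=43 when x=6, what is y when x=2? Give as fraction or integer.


Direct proportion: y = kx
Find k: k = 43/6 = 43/6
Compute y at x=2: y = 43/6 * 2
y = 43/3

43/3


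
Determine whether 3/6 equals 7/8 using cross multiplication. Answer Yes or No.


Cross multiply to check 3/6 = 7/8
Left cross product: 3 * 8 = 24
Right cross product: 6 * 7 = 42
24 != 42
Not equal, so proportions differ => No

No


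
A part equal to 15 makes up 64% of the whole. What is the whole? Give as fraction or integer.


Given: 15 is 64% of the whole
Set up: 15 = 64/100 * whole
whole = 15 * 100 / 64
whole = 1500 / 64
whole = 375/16

375/16


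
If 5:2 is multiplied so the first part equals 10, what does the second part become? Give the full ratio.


Original ratio: 5:2
First term target: 10
Scale factor = 10 / 5 = 2
Multiply second term: 2 * 2 = 4
Equivalent ratio = 10:4

10:4


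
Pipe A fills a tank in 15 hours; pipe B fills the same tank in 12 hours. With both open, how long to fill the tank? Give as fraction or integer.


Rate of A = 1/15 job per hour
Rate of B = 1/12 job per hour
Combined rate = 1/15 + 1/12
Find common denominator: (12 + 15)/(15*12) = 27/180
Combined rate = 3/20 job per hour
Time together = 1 / (3/20) = 20/3 hours

20/3


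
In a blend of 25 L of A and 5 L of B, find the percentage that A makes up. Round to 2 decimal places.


Volume of A = 25 L
Volume of B = 5 L
Total volume = 25 + 5 = 30 L
Percentage of A = (25/30) * 100
= 83.33%

83.33


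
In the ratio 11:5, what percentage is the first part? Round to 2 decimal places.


Total parts = 11 + 5 = 16
First part fraction = 11/16
Percentage = (11/16) * 100
= 0.6875 * 100
= 68.75%

68.75


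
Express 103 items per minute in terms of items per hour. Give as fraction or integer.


Converting from per minute to per hour
Rate = 103 items per minute
Multiply by 60: 103 * 60
= 6180 items per hour

6180


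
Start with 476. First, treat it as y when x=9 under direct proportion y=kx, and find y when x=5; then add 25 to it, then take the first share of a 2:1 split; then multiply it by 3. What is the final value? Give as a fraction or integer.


Start with 476.
Step 1: Direct prop: k = (476)/9; new y = k*5 = 476*5/9 = 2380/9
Step 2: Add 25: 2380/9+25=2605/9; split 2:1 first = 2605/9*2/3 = 5210/27
Step 3: Multiply by 3: 5210/27 * 3 = 5210/9
Final result = 5210/9

5210/9


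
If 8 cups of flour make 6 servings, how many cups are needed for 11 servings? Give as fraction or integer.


Original: 8 cups for 6 servings
Target servings = 11
Scaling factor = 11/6
New amount = 8 * 11/6
= 88/6
= 44/3 cups

44/3


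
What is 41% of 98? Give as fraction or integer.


Compute 41% of 98
Convert percentage: 41% = 41/100
Multiply: 98 * 41/100
= 4018/100
= 2009/50

2009/50


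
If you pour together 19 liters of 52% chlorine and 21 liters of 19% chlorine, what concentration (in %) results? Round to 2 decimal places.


Solute in mixture 1 = 52% of 19 L = 19*52/100 = 247/25 L
Solute in mixture 2 = 19% of 21 L = 21*19/100 = 399/100 L
Total solute = 247/25 + 399/100 = 1387/100 L
Total volume = 19 + 21 = 40 L
Final concentration = 1387/100/40 * 100 = 34.68%

34.68


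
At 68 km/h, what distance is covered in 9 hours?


Using distance = speed * time
Speed = 68 km/h
Time = 9 hours
Distance = 68 * 9
= 612 km

612


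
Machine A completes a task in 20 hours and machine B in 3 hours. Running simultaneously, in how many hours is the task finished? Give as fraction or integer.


Rate of A = 1/20 job per hour
Rate of B = 1/3 job per hour
Combined rate = 1/20 + 1/3
Find common denominator: (3 + 20)/(20*3) = 23/60
Combined rate = 23/60 job per hour
Time together = 1 / (23/60) = 60/23 hours

60/23


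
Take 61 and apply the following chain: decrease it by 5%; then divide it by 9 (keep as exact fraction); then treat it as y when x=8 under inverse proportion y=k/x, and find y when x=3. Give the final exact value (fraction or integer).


Start with 61.
Step 1: Decrease by 5%: 61 * 95/100 = 1159/20
Step 2: Divide by 9: 1159/20 / 9 = 1159/180
Step 3: Inverse prop: k = (1159/180)*8; new y = k/3 = 1159/180*8/3 = 2318/135
Final result = 2318/135

2318/135


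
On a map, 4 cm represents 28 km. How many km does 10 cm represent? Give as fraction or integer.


Map scale: 4 cm = 28 km
Measured distance on map = 10 cm
Set up proportion: 10 * 28 / 4
= 280 / 4
= 70 km

70


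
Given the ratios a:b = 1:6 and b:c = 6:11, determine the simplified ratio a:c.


Given a:b = 1:6 and b:c = 6:11
Make b consistent. Multiply first ratio by 6: a:b = 6:36
Multiply second ratio by 6: b:c = 36:66
Now b = 36 in both, so a:b:c = 6:36:66
Therefore a:c = 6:66
Simplify by GCD: a:c = 1:11

1:11


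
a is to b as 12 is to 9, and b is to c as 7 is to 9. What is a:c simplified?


Given a:b = 12:9 and b:c = 7:9
Make b consistent. Multiply first ratio by 7: a:b = 84:63
Multiply second ratio by 9: b:c = 63:81
Now b = 63 in both, so a:b:c = 84:63:81
Therefore a:c = 84:81
Simplify by GCD: a:c = 28:27

28:27


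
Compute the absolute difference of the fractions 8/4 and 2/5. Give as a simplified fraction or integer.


Simplify: 8/4 = 2 and 2/5 = 2/5
Find common denominator: LCD = 5
Convert: 10/5 and 2/5
Difference = |10 - 2|/5 = 8/5
Simplified = 8/5

8/5


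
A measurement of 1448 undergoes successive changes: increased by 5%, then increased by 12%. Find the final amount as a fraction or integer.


Start: 1448
Step 1: increase by 5% => multiply by 105/100
  1448 * 105/100 = 7602/5
Step 2: increase by 12% => multiply by 112/100
  7602/5 * 112/100 = 212856/125
Final value = 212856/125

212856/125


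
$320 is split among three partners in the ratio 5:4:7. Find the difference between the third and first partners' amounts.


Total parts = 5 + 4 + 7 = 16
Value per part = 320 / 16 = 20
Shares: 5*20=100, 4*20=80, 7*20=140
Third share = 140, first share = 100
Difference = |140 - 100| = 40

40


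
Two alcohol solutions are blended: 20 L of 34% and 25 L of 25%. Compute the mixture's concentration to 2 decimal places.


Solute in mixture 1 = 34% of 20 L = 20*34/100 = 34/5 L
Solute in mixture 2 = 25% of 25 L = 25*25/100 = 25/4 L
Total solute = 34/5 + 25/4 = 261/20 L
Total volume = 20 + 25 = 45 L
Final concentration = 261/20/45 * 100 = 29.00%

29.00


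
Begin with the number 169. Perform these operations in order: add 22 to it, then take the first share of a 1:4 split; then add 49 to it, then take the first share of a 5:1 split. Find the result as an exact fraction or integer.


Start with 169.
Step 1: Add 22: 169+22=191; split 1:4 first = 191*1/5 = 191/5
Step 2: Add 49: 191/5+49=436/5; split 5:1 first = 436/5*5/6 = 218/3
Final result = 218/3

218/3


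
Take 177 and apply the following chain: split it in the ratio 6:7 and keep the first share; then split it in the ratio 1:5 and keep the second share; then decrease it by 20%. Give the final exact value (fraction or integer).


Start with 177.
Step 1: Split 6:7, first share = 177 * 6/13 = 1062/13
Step 2: Split 1:5, second share = 1062/13 * 5/6 = 885/13
Step 3: Decrease by 20%: 885/13 * 80/100 = 708/13
Final result = 708/13

708/13


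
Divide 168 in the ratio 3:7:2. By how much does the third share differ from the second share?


Total parts = 3 + 7 + 2 = 12
Value per part = 168 / 12 = 14
Shares: 3*14=42, 7*14=98, 2*14=28
Third share = 28, second share = 98
Difference = |28 - 98| = 70

70


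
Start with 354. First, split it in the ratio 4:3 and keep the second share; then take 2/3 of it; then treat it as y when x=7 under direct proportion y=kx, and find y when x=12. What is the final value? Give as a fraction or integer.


Start with 354.
Step 1: Split 4:3, second share = 354 * 3/7 = 1062/7
Step 2: Take 2/3: 1062/7 * 2/3 = 708/7
Step 3: Direct prop: k = (708/7)/7; new y = k*12 = 708/7*12/7 = 8496/49
Final result = 8496/49

8496/49


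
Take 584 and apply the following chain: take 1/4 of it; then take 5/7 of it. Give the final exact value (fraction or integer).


Start with 584.
Step 1: Take 1/4: 584 * 1/4 = 146
Step 2: Take 5/7: 146 * 5/7 = 730/7
Final result = 730/7

730/7


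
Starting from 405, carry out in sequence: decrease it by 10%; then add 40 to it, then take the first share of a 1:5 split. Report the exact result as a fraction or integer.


Start with 405.
Step 1: Decrease by 10%: 405 * 90/100 = 729/2
Step 2: Add 40: 729/2+40=809/2; split 1:5 first = 809/2*1/6 = 809/12
Final result = 809/12

809/12


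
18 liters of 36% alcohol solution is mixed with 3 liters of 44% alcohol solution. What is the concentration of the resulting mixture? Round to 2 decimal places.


Solute in mixture 1 = 36% of 18 L = 18*36/100 = 162/25 L
Solute in mixture 2 = 44% of 3 L = 3*44/100 = 33/25 L
Total solute = 162/25 + 33/25 = 39/5 L
Total volume = 18 + 3 = 21 L
Final concentration = 39/5/21 * 100 = 37.14%

37.14


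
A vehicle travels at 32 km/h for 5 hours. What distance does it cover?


Using distance = speed * time
Speed = 32 km/h
Time = 5 hours
Distance = 32 * 5
= 160 km

160


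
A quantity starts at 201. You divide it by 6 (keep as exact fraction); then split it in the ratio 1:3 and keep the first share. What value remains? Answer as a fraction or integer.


Start with 201.
Step 1: Divide by 6: 201 / 6 = 67/2
Step 2: Split 1:3, first share = 67/2 * 1/4 = 67/8
Final result = 67/8

67/8


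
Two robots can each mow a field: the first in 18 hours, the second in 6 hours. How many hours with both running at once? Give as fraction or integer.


Rate of A = 1/18 job per hour
Rate of B = 1/6 job per hour
Combined rate = 1/18 + 1/6
Find common denominator: (6 + 18)/(18*6) = 24/108
Combined rate = 2/9 job per hour
Time together = 1 / (2/9) = 9/2 hours

9/2


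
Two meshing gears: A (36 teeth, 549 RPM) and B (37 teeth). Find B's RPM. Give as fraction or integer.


Gear ratio: teeth_A * RPM_A = teeth_B * RPM_B
36 * 549 = 37 * RPM_B
19764 = 37 * RPM_B
RPM_B = 19764 / 37
RPM_B = 19764/37

19764/37


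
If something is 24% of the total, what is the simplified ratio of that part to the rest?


Part = 24%, Remainder = 76%
Ratio = 24:76
GCD(24, 76) = 4
Simplify: 6:19 = 6:19

6:19


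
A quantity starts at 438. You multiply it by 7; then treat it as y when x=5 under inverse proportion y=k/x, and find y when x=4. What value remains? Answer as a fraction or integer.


Start with 438.
Step 1: Multiply by 7: 438 * 7 = 3066
Step 2: Inverse prop: k = (3066)*5; new y = k/4 = 3066*5/4 = 7665/2
Final result = 7665/2

7665/2


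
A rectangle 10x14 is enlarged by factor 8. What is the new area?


Original dimensions: 10 x 14
Enlargement factor = 8
New width = 10 * 8 = 80
New height = 14 * 8 = 112
New area = 80 * 112 = 8960

8960


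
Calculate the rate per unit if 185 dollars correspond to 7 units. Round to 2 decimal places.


Total dollars = 185
Number of units = 7
Unit rate = 185 / 7
= 26.43 dollars per unit

26.43


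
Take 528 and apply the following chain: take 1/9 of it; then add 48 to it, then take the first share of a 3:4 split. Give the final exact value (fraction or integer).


Start with 528.
Step 1: Take 1/9: 528 * 1/9 = 176/3
Step 2: Add 48: 176/3+48=320/3; split 3:4 first = 320/3*3/7 = 320/7
Final result = 320/7

320/7


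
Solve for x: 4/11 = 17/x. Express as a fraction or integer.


Setting up: 4/11 = 17/x
Cross multiply: 4 * x = 11 * 17
4x = 187
x = 187/4
x = 187/4

187/4


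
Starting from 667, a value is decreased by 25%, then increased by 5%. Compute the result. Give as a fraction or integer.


Start: 667
Step 1: decrease by 25% => multiply by 75/100
  667 * 75/100 = 2001/4
Step 2: increase by 5% => multiply by 105/100
  2001/4 * 105/100 = 42021/80
Final value = 42021/80

42021/80


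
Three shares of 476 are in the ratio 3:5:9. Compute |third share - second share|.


Total parts = 3 + 5 + 9 = 17
Value per part = 476 / 17 = 28
Shares: 3*28=84, 5*28=140, 9*28=252
Third share = 252, second share = 140
Difference = |252 - 140| = 112

112


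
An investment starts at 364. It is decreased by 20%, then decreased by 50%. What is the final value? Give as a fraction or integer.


Start: 364
Step 1: decrease by 20% => multiply by 80/100
  364 * 80/100 = 1456/5
Step 2: decrease by 50% => multiply by 50/100
  1456/5 * 50/100 = 728/5
Final value = 728/5

728/5


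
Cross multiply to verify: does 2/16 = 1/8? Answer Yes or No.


Cross multiply to check 2/16 = 1/8
Left cross product: 2 * 8 = 16
Right cross product: 16 * 1 = 16
16 = 16
Equal, so proportions match => Yes

Yes


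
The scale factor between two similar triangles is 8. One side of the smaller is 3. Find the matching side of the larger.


Similar triangles have proportional sides
Scale factor = 8
Smaller side = 3
Corresponding larger side = 3 * 8
= 24

24


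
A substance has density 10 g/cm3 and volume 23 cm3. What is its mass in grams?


Using mass = density * volume
Density = 10 g/cm3
Volume = 23 cm3
Mass = 10 * 23
= 230 g

230


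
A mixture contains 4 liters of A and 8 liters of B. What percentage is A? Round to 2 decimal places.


Volume of A = 4 L
Volume of B = 8 L
Total volume = 4 + 8 = 12 L
Percentage of A = (4/12) * 100
= 33.33%

33.33


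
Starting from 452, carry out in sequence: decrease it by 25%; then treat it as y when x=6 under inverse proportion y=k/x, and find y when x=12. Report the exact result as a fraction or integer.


Start with 452.
Step 1: Decrease by 25%: 452 * 75/100 = 339
Step 2: Inverse prop: k = (339)*6; new y = k/12 = 339*6/12 = 339/2
Final result = 339/2

339/2


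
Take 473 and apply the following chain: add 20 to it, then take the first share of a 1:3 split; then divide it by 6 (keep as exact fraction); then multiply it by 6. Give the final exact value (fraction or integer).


Start with 473.
Step 1: Add 20: 473+20=493; split 1:3 first = 493*1/4 = 493/4
Step 2: Divide by 6: 493/4 / 6 = 493/24
Step 3: Multiply by 6: 493/24 * 6 = 493/4
Final result = 493/4

493/4


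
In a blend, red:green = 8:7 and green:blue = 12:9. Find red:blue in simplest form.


Given a:b = 8:7 and b:c = 12:9
Make b consistent. Multiply first ratio by 12: a:b = 96:84
Multiply second ratio by 7: b:c = 84:63
Now b = 84 in both, so a:b:c = 96:84:63
Therefore a:c = 96:63
Simplify by GCD: a:c = 32:21

32:21


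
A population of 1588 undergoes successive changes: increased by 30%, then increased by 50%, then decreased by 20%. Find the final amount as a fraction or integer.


Start: 1588
Step 1: increase by 30% => multiply by 130/100
  1588 * 130/100 = 10322/5
Step 2: increase by 50% => multiply by 150/100
  10322/5 * 150/100 = 15483/5
Step 3: decrease by 20% => multiply by 80/100
  15483/5 * 80/100 = 61932/25
Final value = 61932/25

61932/25


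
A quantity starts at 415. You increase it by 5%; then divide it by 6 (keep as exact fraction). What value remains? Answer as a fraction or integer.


Start with 415.
Step 1: Increase by 5%: 415 * 105/100 = 1743/4
Step 2: Divide by 6: 1743/4 / 6 = 581/8
Final result = 581/8

581/8


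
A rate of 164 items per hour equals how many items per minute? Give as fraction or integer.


Converting from per hour to per minute
Rate = 164 items per hour
Divide by 60: 164/60
= 41/15 items per minute

41/15


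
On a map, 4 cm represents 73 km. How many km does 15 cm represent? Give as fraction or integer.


Map scale: 4 cm = 73 km
Measured distance on map = 15 cm
Set up proportion: 15 * 73 / 4
= 1095 / 4
= 1095/4 km

1095/4


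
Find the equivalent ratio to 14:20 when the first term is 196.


Original ratio: 14:20
First term target: 196
Scale factor = 196 / 14 = 14
Multiply second term: 20 * 14 = 280
Equivalent ratio = 196:280

196:280


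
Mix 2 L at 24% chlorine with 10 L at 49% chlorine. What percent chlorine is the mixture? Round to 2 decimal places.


Solute in mixture 1 = 24% of 2 L = 2*24/100 = 12/25 L
Solute in mixture 2 = 49% of 10 L = 10*49/100 = 49/10 L
Total solute = 12/25 + 49/10 = 269/50 L
Total volume = 2 + 10 = 12 L
Final concentration = 269/50/12 * 100 = 44.83%

44.83


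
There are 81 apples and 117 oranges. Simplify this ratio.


Find GCD(81, 117)
GCD = 9
Divide both by 9: 81/9 = 9, 117/9 = 13
Simplified ratio = 9:13

9:13


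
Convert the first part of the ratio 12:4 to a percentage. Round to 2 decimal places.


Total parts = 12 + 4 = 16
First part fraction = 12/16
Percentage = (12/16) * 100
= 0.75 * 100
= 75.00%

75.00


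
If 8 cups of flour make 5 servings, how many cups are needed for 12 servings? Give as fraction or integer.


Original: 8 cups for 5 servings
Target servings = 12
Scaling factor = 12/5
New amount = 8 * 12/5
= 96/5
= 96/5 cups

96/5


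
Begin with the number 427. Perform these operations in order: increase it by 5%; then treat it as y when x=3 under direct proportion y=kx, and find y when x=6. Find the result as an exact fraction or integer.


Start with 427.
Step 1: Increase by 5%: 427 * 105/100 = 8967/20
Step 2: Direct prop: k = (8967/20)/3; new y = k*6 = 8967/20*6/3 = 8967/10
Final result = 8967/10

8967/10


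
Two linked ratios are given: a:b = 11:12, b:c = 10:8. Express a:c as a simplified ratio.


Given a:b = 11:12 and b:c = 10:8
Make b consistent. Multiply first ratio by 10: a:b = 110:120
Multiply second ratio by 12: b:c = 120:96
Now b = 120 in both, so a:b:c = 110:120:96
Therefore a:c = 110:96
Simplify by GCD: a:c = 55:48

55:48


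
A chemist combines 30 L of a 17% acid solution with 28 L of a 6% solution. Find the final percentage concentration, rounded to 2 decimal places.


Solute in mixture 1 = 17% of 30 L = 30*17/100 = 51/10 L
Solute in mixture 2 = 6% of 28 L = 28*6/100 = 42/25 L
Total solute = 51/10 + 42/25 = 339/50 L
Total volume = 30 + 28 = 58 L
Final concentration = 339/50/58 * 100 = 11.69%

11.69


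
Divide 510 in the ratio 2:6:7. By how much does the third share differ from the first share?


Total parts = 2 + 6 + 7 = 15
Value per part = 510 / 15 = 34
Shares: 2*34=68, 6*34=204, 7*34=238
Third share = 238, first share = 68
Difference = |238 - 68| = 170

170


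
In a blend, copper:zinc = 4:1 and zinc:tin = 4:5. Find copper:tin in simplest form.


Given a:b = 4:1 and b:c = 4:5
Make b consistent. Multiply first ratio by 4: a:b = 16:4
Multiply second ratio by 1: b:c = 4:5
Now b = 4 in both, so a:b:c = 16:4:5
Therefore a:c = 16:5
Simplify by GCD: a:c = 16:5

16:5


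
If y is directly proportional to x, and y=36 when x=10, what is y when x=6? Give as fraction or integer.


Direct proportion: y = kx
Find k: k = 36/10 = 18/5
Compute y at x=6: y = 18/5 * 6
y = 108/5

108/5


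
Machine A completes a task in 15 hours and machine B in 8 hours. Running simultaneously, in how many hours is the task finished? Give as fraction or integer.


Rate of A = 1/15 job per hour
Rate of B = 1/8 job per hour
Combined rate = 1/15 + 1/8
Find common denominator: (8 + 15)/(15*8) = 23/120
Combined rate = 23/120 job per hour
Time together = 1 / (23/120) = 120/23 hours

120/23


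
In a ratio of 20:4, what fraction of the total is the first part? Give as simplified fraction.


Total parts = 20 + 4 = 24
First part fraction = 20/24
Simplify: 20/24 = 5/6

5/6


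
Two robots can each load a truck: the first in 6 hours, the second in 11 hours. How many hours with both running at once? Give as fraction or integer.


Rate of A = 1/6 job per hour
Rate of B = 1/11 job per hour
Combined rate = 1/6 + 1/11
Find common denominator: (11 + 6)/(6*11) = 17/66
Combined rate = 17/66 job per hour
Time together = 1 / (17/66) = 66/17 hours

66/17


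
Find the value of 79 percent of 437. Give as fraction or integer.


Compute 79% of 437
Convert percentage: 79% = 79/100
Multiply: 437 * 79/100
= 34523/100
= 34523/100

34523/100


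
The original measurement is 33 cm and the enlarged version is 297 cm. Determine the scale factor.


Original length = 33 cm
Scaled length = 297 cm
Scale factor = 297 / 33
= 9

9


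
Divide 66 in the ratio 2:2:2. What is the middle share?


Ratio = 2:2:2
Total parts = 2 + 2 + 2 = 6
Value per part = 66 / 6 = 11
First share = 2 * 11 = 22
Middle share = 2 * 11 = 22
Third share = 2 * 11 = 22

22


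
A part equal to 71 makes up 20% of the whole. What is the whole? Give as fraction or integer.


Given: 71 is 20% of the whole
Set up: 71 = 20/100 * whole
whole = 71 * 100 / 20
whole = 7100 / 20
whole = 355

355


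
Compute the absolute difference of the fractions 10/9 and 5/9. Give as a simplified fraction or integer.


Simplify: 10/9 = 10/9 and 5/9 = 5/9
Find common denominator: LCD = 9
Convert: 10/9 and 5/9
Difference = |10 - 5|/9 = 5/9
Simplified = 5/9

5/9


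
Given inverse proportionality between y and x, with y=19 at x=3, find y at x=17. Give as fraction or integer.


Inverse proportion: y = k/x
Find k: k = 3 * 19 = 57
Compute y at x=17: y = 57/17
y = 57/17

57/17


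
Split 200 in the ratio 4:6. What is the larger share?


Total parts = 4 + 6 = 10
Value per part = 200 / 10 = 20
First share = 4 * 20 = 80
Second share = 6 * 20 = 120
Larger share = 120

120


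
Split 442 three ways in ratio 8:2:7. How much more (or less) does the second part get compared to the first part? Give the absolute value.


Total parts = 8 + 2 + 7 = 17
Value per part = 442 / 17 = 26
Shares: 8*26=208, 2*26=52, 7*26=182
Second share = 52, first share = 208
Difference = |52 - 208| = 156

156


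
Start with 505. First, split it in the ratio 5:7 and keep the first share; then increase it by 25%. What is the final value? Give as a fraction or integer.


Start with 505.
Step 1: Split 5:7, first share = 505 * 5/12 = 2525/12
Step 2: Increase by 25%: 2525/12 * 125/100 = 12625/48
Final result = 12625/48

12625/48


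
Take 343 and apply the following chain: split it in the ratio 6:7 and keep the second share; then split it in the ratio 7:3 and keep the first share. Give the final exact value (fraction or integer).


Start with 343.
Step 1: Split 6:7, second share = 343 * 7/13 = 2401/13
Step 2: Split 7:3, first share = 2401/13 * 7/10 = 16807/130
Final result = 16807/130

16807/130


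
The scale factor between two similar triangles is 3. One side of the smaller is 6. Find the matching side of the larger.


Similar triangles have proportional sides
Scale factor = 3
Smaller side = 6
Corresponding larger side = 6 * 3
= 18

18


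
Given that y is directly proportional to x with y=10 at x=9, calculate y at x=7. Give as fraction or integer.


Direct proportion: y = kx
Find k: k = 10/9 = 10/9
Compute y at x=7: y = 10/9 * 7
y = 70/9

70/9


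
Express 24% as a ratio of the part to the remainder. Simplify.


Part = 24%, Remainder = 76%
Ratio = 24:76
GCD(24, 76) = 4
Simplify: 6:19 = 6:19

6:19


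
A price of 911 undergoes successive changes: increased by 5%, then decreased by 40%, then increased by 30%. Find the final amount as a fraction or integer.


Start: 911
Step 1: increase by 5% => multiply by 105/100
  911 * 105/100 = 19131/20
Step 2: decrease by 40% => multiply by 60/100
  19131/20 * 60/100 = 57393/100
Step 3: increase by 30% => multiply by 130/100
  57393/100 * 130/100 = 746109/1000
Final value = 746109/1000

746109/1000


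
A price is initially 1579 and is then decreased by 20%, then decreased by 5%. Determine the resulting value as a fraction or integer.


Start: 1579
Step 1: decrease by 20% => multiply by 80/100
  1579 * 80/100 = 6316/5
Step 2: decrease by 5% => multiply by 95/100
  6316/5 * 95/100 = 30001/25
Final value = 30001/25

30001/25


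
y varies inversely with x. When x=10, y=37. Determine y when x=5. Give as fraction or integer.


Inverse proportion: y = k/x
Find k: k = 10 * 37 = 370
Compute y at x=5: y = 370/5
y = 74

74


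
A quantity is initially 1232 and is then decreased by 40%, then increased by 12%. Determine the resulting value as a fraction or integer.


Start: 1232
Step 1: decrease by 40% => multiply by 60/100
  1232 * 60/100 = 3696/5
Step 2: increase by 12% => multiply by 112/100
  3696/5 * 112/100 = 103488/125
Final value = 103488/125

103488/125


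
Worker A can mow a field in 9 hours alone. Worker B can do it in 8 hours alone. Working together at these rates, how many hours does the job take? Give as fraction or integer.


Rate of A = 1/9 job per hour
Rate of B = 1/8 job per hour
Combined rate = 1/9 + 1/8
Find common denominator: (8 + 9)/(9*8) = 17/72
Combined rate = 17/72 job per hour
Time together = 1 / (17/72) = 72/17 hours

72/17


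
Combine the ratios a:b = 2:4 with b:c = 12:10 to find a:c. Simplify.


Given a:b = 2:4 and b:c = 12:10
Make b consistent. Multiply first ratio by 12: a:b = 24:48
Multiply second ratio by 4: b:c = 48:40
Now b = 48 in both, so a:b:c = 24:48:40
Therefore a:c = 24:40
Simplify by GCD: a:c = 3:5

3:5
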